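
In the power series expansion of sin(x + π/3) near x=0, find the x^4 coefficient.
Expand to order 4: sin(x + π/3) = √(3)·x^4/48 - x^3/12 - √(3)·x^2/4 + x/2 + √(3)/2 + O(x^5).
The coefficient of x^4 is √(3)/48.

Final answer: √(3)/48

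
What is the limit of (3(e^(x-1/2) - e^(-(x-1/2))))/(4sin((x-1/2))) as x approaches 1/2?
Both numerator and denominator → 0 as x → 1/2; this is a 0/0 indeterminate form.
Expand each to leading order near x = 1/2: numerator ~ 6·(x - 1/2), denominator ~ 4·(x - 1/2).
The limit of the ratio is 3/2.

Final answer: 3/2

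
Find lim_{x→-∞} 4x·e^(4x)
This is a 0·∞ indeterminate form at x → -∞.
Rewrite the product as 4x / e^(-4x) (an ∞/∞ form) and apply L'Hôpital, or use the standard hierarchy e^(4|x|) ≫ |x| as x → -∞.
The indeterminate product → 0, so the limit = 0.

Final answer: 0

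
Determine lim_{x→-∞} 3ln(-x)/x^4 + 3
The quotient is an ∞/∞ indeterminate form as x → -∞.
Compare growth rates of the dominant terms (exponentials ≫ polynomials ≫ logarithms), or apply L'Hôpital's rule; the quotient → 0.
Adding the constant: 0 + 3 = 3. Limit = 3.

Final answer: 3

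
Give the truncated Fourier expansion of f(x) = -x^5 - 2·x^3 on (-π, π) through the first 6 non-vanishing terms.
(-216 - 2·π^4 + 36·π^2)·sin(x) + (-3·π^2 + 9/2 + π^4)·sin(2·x) + (-2·π^4/3 - 8/81 + 4·π^2/27)·sin(3·x) + (-9/64 + 3·π^2/8 + π^4/2)·sin(4·x) + (-2·π^4/5 - 12·π^2/25 + 72/625)·sin(5·x) + (-13/162 + 13·π^2/27 + π^4/3)·sin(6·x)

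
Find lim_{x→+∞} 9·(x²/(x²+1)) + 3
Evaluate the dominant behaviour as x → +∞; each term tends to a finite value or vanishes.
Limit = 12.

Final answer: 12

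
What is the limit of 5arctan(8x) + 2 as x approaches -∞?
Evaluate the dominant behaviour as x → -∞; each term tends to a finite value or vanishes.
Limit = 2 - 5·π/2.

Final answer: 2 - 5·π/2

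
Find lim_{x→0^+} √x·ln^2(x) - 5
The product is a 0·∞ indeterminate form at x → 0⁺.
Rewrite the product as ln^2(x) / x^(-1/2) and apply L'Hôpital, or use the standard hierarchy x^(-1/2) ≫ |ln x|^2 as x → 0⁺.
The indeterminate product → 0, so the limit = -5.

Final answer: -5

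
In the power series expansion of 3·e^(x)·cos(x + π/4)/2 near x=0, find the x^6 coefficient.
Expand to order 6: 3·e^(x)·cos(x + π/4)/2 = √(2)·x^6/120 - √(2)·x^4/8 - √(2)·x^3/2 - 3·√(2)·x^2/4 + 3·√(2)/4 + O(x^7).
The coefficient of x^6 is √(2)/120.

Final answer: √(2)/120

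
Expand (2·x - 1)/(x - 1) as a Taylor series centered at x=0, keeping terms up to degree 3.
-x^3 - x^2 - x + 1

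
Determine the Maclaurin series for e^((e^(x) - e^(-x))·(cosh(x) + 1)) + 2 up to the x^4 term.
52·x^4/3 + 37·x^3/3 + 8·x^2 + 4·x + 3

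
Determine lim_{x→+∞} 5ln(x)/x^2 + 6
The quotient is an ∞/∞ indeterminate form as x → +∞.
The polynomial denominator x^2 dominates the logarithmic numerator (any positive power of x ≫ ln(x) as x → ∞), so the quotient → 0.
Adding the constant: 0 + 6 = 6. Limit = 6.

Final answer: 6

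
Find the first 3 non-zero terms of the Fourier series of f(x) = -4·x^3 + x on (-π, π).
(50 - 8·π^2)·sin(x) + (-7 + 4·π^2)·sin(2·x) + (22/9 - 8·π^2/3)·sin(3·x)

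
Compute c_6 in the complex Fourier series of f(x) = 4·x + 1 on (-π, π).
Compute the real Fourier coefficients first: a_6 = 0, b_6 = -4/3.
Then c_6 = (a_6 − i·b_6)/2 = 2·i/3.

Final answer: 2·i/3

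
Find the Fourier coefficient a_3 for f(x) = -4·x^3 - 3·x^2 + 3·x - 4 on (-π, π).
a_3 = (1/π) ∫_{-π}^{π} f(x)·cos(3x) dx.
Evaluate the integral (use parity and integration by parts as needed): a_3 = 4/3.

Final answer: 4/3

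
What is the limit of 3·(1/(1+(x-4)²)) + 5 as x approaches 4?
Direct substitution at x = 4 gives 8.

Final answer: 8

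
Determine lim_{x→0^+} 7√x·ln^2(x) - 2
The product is a 0·∞ indeterminate form at x → 0⁺.
Rewrite the product as 7·ln^2(x) / x^(-1/2) and apply L'Hôpital, or use the standard hierarchy x^(-1/2) ≫ |ln x|^2 as x → 0⁺.
The indeterminate product → 0, so the limit = -2.

Final answer: -2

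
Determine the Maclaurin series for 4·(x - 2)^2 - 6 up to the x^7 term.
4·x^2 - 16·x + 10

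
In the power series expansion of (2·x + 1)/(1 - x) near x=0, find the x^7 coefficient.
Expand to order 7: (2·x + 1)/(1 - x) = 3·x^7 + 3·x^6 + 3·x^5 + 3·x^4 + 3·x^3 + 3·x^2 + 3·x + 1 + O(x^8).
The coefficient of x^7 is 3.

Final answer: 3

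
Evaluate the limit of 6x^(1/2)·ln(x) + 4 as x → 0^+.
The product is a 0·∞ indeterminate form at x → 0⁺.
Rewrite the product as 6·ln(x) / x^(-1/2) and apply L'Hôpital, or use the standard hierarchy x^(-1/2) ≫ |ln x| as x → 0⁺.
The indeterminate product → 0, so the limit = 4.

Final answer: 4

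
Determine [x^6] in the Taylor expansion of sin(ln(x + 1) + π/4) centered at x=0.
Expand to order 6: sin(ln(x + 1) + π/4) = -5·√(2)·x^6/72 + √(2)·x^5/8 - 5·√(2)·x^4/24 + √(2)·x^3/3 - √(2)·x^2/2 + √(2)·x/2 + √(2)/2 + O(x^7).
The coefficient of x^6 is -5·√(2)/72.

Final answer: -5·√(2)/72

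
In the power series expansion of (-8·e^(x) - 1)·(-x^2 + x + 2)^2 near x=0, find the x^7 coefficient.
Expand to order 7: (-8·e^(x) - 1)·(-x^2 + x + 2)^2 = -163·x^7/315 - 29·x^6/45 + 12·x^5/5 + 37·x^4/3 + 62·x^3/3 - 21·x^2 - 68·x - 36 + O(x^8).
The coefficient of x^7 is -163/315.

Final answer: -163/315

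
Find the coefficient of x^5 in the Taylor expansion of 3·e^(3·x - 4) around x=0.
Expand to order 5: 3·e^(3·x - 4) = 243·x^5·e^(-4)/40 + 81·x^4·e^(-4)/8 + 27·x^3·e^(-4)/2 + 27·x^2·e^(-4)/2 + 9·x·e^(-4) + 3·e^(-4) + O(x^6).
The coefficient of x^5 is 243·e^(-4)/40.

Final answer: 243·e^(-4)/40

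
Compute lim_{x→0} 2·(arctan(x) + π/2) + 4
Direct substitution at x = 0 gives π + 4.

Final answer: π + 4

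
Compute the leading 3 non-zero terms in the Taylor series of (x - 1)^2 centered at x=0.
x^2 - 2·x + 1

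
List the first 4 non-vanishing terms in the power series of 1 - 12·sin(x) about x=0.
-x^5/10 + 2·x^3 - 12·x + 1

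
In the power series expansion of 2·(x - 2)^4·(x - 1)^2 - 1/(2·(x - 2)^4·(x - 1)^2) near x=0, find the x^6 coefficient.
Expand to order 6: 2·(x - 2)^4·(x - 1)^2 - 1/(2·(x - 2)^4·(x - 1)^2) = 89·x^6/256 - 5437·x^5/256 + 41541·x^4/512 - 11299·x^3/64 + 13293·x^2/64 - 1025·x/8 + 1023/32 + O(x^7).
The coefficient of x^6 is 89/256.

Final answer: 89/256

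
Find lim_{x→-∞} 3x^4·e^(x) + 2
The product is a 0·∞ indeterminate form at x → -∞.
Rewrite the product as 3x^4 / e^(-x) (an ∞/∞ form) and apply L'Hôpital, or use the standard hierarchy e^(|x|) ≫ |x^4| as x → -∞.
The indeterminate product → 0, so the limit = 2.

Final answer: 2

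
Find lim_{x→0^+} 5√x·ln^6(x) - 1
The product is a 0·∞ indeterminate form at x → 0⁺.
Rewrite the product as 5·ln^6(x) / x^(-1/2) and apply L'Hôpital, or use the standard hierarchy x^(-1/2) ≫ |ln x|^6 as x → 0⁺.
The indeterminate product → 0, so the limit = -1.

Final answer: -1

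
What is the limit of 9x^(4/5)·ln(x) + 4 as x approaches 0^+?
The product is a 0·∞ indeterminate form at x → 0⁺.
Rewrite the product as 9·ln(x) / x^(-4/5) and apply L'Hôpital, or use the standard hierarchy x^(-4/5) ≫ |ln x| as x → 0⁺.
The indeterminate product → 0, so the limit = 4.

Final answer: 4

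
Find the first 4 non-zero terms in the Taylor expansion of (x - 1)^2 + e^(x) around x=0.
x^3/6 + 3·x^2/2 - x + 2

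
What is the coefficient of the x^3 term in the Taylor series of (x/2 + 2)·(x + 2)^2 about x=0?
Expand to order 3: (x/2 + 2)·(x + 2)^2 = x^3/2 + 4·x^2 + 10·x + 8 + O(x^4).
The coefficient of x^3 is 1/2.

Final answer: 1/2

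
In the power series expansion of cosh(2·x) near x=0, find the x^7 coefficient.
Expand to order 7: cosh(2·x) = 4·x^6/45 + 2·x^4/3 + 2·x^2 + 1 + O(x^8).
The coefficient of x^7 is 0.

Final answer: 0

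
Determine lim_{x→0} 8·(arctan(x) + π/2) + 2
Direct substitution at x = 0 gives 2 + 4·π.

Final answer: 2 + 4·π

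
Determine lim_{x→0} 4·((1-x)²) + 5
Direct substitution at x = 0 gives 9.

Final answer: 9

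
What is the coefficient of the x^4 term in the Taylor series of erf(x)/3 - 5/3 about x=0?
Expand to order 4: erf(x)/3 - 5/3 = -2·x^3/(9·√(π)) + 2·x/(3·√(π)) - 5/3 + O(x^5).
The coefficient of x^4 is 0.

Final answer: 0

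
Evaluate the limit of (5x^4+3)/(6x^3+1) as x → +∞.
This is an ∞/∞ indeterminate form as x → +∞.
Divide numerator and denominator by x^4 and let the lower-order terms vanish; the numerator's degree 4 exceeds the denominator's degree 3, so the quotient diverges.
Limit = ∞.

Final answer: ∞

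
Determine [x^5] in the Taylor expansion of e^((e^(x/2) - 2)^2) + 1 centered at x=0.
Expand to order 5: e^((e^(x/2) - 2)^2) + 1 = 3·e·x^5/320 - e·x^4/96 - e·x^3/12 + e·x^2/2 - e·x + 1 + e + O(x^6).
The coefficient of x^5 is 3·e/320.

Final answer: 3·e/320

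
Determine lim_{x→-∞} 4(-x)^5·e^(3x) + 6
The product is a 0·∞ indeterminate form at x → -∞.
Rewrite the product as 4(-x)^5 / e^(-3x) (an ∞/∞ form) and apply L'Hôpital, or use the standard hierarchy e^(3|x|) ≫ |(-x)^5| as x → -∞.
The indeterminate product → 0, so the limit = 6.

Final answer: 6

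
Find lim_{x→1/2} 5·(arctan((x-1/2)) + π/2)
Direct substitution at x = 1/2 gives 5·π/2.

Final answer: 5·π/2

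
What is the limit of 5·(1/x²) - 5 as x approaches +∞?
Evaluate the dominant behaviour as x → +∞; each term tends to a finite value or vanishes.
Limit = -5.

Final answer: -5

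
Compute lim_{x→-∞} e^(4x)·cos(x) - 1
Evaluate the dominant behaviour as x → -∞; each term tends to a finite value or vanishes.
Limit = -1.

Final answer: -1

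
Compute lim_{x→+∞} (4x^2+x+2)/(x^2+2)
This is an ∞/∞ indeterminate form as x → +∞.
Divide numerator and denominator by x^2 and let the lower-order terms vanish; the leading terms give 4/1 = 4.
Limit = 4.

Final answer: 4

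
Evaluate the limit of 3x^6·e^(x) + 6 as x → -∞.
The product is a 0·∞ indeterminate form at x → -∞.
Rewrite the product as 3x^6 / e^(-x) (an ∞/∞ form) and apply L'Hôpital, or use the standard hierarchy e^(|x|) ≫ |x^6| as x → -∞.
The indeterminate product → 0, so the limit = 6.

Final answer: 6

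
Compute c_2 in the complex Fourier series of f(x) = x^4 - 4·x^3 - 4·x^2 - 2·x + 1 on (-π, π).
Compute the real Fourier coefficients first: a_2 = -7 + 2·π^2, b_2 = -4 + 4·π^2.
Then c_2 = (a_2 − i·b_2)/2 = -7/2 + π^2 - 2·i·π^2 + 2·i.

Final answer: -7/2 + π^2 - 2·i·π^2 + 2·i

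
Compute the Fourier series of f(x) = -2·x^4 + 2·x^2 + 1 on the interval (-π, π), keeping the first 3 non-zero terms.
(-104 + 16·π^2)·cos(x) + (8 - 4·π^2)·cos(2·x) - 2·π^4/5 + 1 + 2·π^2/3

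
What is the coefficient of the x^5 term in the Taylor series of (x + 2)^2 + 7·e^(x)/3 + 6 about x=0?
Expand to order 5: (x + 2)^2 + 7·e^(x)/3 + 6 = 7·x^5/360 + 7·x^4/72 + 7·x^3/18 + 13·x^2/6 + 19·x/3 + 37/3 + O(x^6).
The coefficient of x^5 is 7/360.

Final answer: 7/360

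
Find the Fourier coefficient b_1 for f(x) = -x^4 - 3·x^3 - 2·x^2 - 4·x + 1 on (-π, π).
b_1 = (1/π) ∫_{-π}^{π} f(x)·sin(1x) dx.
Evaluate the integral (use parity and integration by parts as needed): b_1 = 28 - 6·π^2.

Final answer: 28 - 6·π^2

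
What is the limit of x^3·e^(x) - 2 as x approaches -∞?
The product is a 0·∞ indeterminate form at x → -∞.
Rewrite the product as x^3 / e^(-x) (an ∞/∞ form) and apply L'Hôpital, or use the standard hierarchy e^(|x|) ≫ |x^3| as x → -∞.
The indeterminate product → 0, so the limit = -2.

Final answer: -2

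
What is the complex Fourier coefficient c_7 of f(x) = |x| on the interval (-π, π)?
Compute the real Fourier coefficients first: a_7 = -4/(49·π), b_7 = 0.
Then c_7 = (a_7 − i·b_7)/2 = -2/(49·π).

Final answer: -2/(49·π)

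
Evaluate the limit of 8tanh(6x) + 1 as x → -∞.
Evaluate the dominant behaviour as x → -∞; each term tends to a finite value or vanishes.
Limit = -7.

Final answer: -7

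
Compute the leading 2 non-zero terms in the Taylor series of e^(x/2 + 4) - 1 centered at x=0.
x·e^(4)/2 - 1 + e^(4)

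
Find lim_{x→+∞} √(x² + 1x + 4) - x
As x → +∞: multiply by the conjugate to get (1x+4)/(√(x²+1x+4)+x); the denominator ~ 2x, so the limit is 1/2.
Limit = 1/2.

Final answer: 1/2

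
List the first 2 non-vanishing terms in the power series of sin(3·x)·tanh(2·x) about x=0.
-17·x^4 + 6·x^2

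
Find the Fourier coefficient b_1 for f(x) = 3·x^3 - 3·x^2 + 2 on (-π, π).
b_1 = (1/π) ∫_{-π}^{π} f(x)·sin(1x) dx.
Evaluate the integral (use parity and integration by parts as needed): b_1 = -36 + 6·π^2.

Final answer: -36 + 6·π^2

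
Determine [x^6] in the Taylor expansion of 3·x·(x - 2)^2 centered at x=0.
Expand to order 6: 3·x·(x - 2)^2 = 3·x^3 - 12·x^2 + 12·x + O(x^7).
The coefficient of x^6 is 0.

Final answer: 0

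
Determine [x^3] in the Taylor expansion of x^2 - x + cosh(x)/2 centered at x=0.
Expand to order 3: x^2 - x + cosh(x)/2 = 5·x^2/4 - x + 1/2 + O(x^4).
The coefficient of x^3 is 0.

Final answer: 0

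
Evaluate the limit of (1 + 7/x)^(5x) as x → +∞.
As x → +∞: write (1 + 7/x)^(5x) = ((1 + 7/x)^x)^5 → (e^7)^5 = e^35.
Limit = e^(35).

Final answer: e^(35)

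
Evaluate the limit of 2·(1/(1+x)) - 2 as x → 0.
Direct substitution at x = 0 gives 0.

Final answer: 0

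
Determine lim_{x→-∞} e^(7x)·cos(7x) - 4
Evaluate the dominant behaviour as x → -∞; each term tends to a finite value or vanishes.
Limit = -4.

Final answer: -4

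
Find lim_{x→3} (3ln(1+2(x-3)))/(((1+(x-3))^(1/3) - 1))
Both numerator and denominator → 0 as x → 3; this is a 0/0 indeterminate form.
Expand each to leading order near x = 3: numerator ~ 6·(x - 3), denominator ~ (x - 3)/3.
The limit of the ratio is 18.

Final answer: 18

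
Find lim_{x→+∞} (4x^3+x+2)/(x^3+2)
This is an ∞/∞ indeterminate form as x → +∞.
Divide numerator and denominator by x^3 and let the lower-order terms vanish; the leading terms give 4/1 = 4.
Limit = 4.

Final answer: 4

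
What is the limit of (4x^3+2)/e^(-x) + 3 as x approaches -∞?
The quotient is an ∞/∞ indeterminate form as x → -∞.
Compare growth rates of the dominant terms (exponentials ≫ polynomials ≫ logarithms), or apply L'Hôpital's rule; the quotient → 0.
Adding the constant: 0 + 3 = 3. Limit = 3.

Final answer: 3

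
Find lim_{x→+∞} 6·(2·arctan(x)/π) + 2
Evaluate the dominant behaviour as x → +∞; each term tends to a finite value or vanishes.
Limit = 8.

Final answer: 8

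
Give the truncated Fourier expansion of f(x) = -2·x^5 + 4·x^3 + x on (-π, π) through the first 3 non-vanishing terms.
(-526 - 4·π^4 + 88·π^2)·sin(x) + (-14·π^2 + 20 + 2·π^4)·sin(2·x) + (-4·π^4/3 - 250/81 + 152·π^2/27)·sin(3·x)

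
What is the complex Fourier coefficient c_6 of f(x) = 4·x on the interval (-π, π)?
Compute the real Fourier coefficients first: a_6 = 0, b_6 = -4/3.
Then c_6 = (a_6 − i·b_6)/2 = 2·i/3.

Final answer: 2·i/3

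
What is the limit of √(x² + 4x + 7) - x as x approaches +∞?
This is an ∞ − ∞ indeterminate form.
Multiply and divide by the conjugate √(x²+4x + 7) + x; the x² terms cancel, leaving (4x + 7)/(√(x²+4x + 7)+x) → 4/2 = 2.
Limit = 2.

Final answer: 2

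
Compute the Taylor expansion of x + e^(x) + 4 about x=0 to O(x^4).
x^3/6 + x^2/2 + 2·x + 5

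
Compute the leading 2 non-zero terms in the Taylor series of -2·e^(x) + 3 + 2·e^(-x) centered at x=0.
3 - 4·x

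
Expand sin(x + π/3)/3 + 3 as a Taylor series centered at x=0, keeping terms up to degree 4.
√(3)·x^4/144 - x^3/36 - √(3)·x^2/12 + x/6 + √(3)/6 + 3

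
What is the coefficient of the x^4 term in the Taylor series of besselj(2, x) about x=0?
Expand to order 4: besselj(2, x) = -x^4/96 + x^2/8 + O(x^5).
The coefficient of x^4 is -1/96.

Final answer: -1/96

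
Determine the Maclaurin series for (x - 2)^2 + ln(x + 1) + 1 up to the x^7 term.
x^7/7 - x^6/6 + x^5/5 - x^4/4 + x^3/3 + x^2/2 - 3·x + 5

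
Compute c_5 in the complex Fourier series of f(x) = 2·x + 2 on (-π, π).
Compute the real Fourier coefficients first: a_5 = 0, b_5 = 4/5.
Then c_5 = (a_5 − i·b_5)/2 = -2·i/5.

Final answer: -2·i/5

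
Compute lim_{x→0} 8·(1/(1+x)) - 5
Direct substitution at x = 0 gives 3.

Final answer: 3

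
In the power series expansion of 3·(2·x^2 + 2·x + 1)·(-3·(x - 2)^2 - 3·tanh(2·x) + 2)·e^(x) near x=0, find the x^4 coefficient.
Expand to order 4: 3·(2·x^2 + 2·x + 1)·(-3·(x - 2)^2 - 3·tanh(2·x) + 2)·e^(x) = 189·x^4/4 - 17·x^3 - 90·x^2 - 72·x - 30 + O(x^5).
The coefficient of x^4 is 189/4.

Final answer: 189/4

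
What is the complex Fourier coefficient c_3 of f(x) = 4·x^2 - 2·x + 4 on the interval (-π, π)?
Compute the real Fourier coefficients first: a_3 = -16/9, b_3 = -4/3.
Then c_3 = (a_3 − i·b_3)/2 = -8/9 + 2·i/3.

Final answer: -8/9 + 2·i/3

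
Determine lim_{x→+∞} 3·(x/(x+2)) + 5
Evaluate the dominant behaviour as x → +∞; each term tends to a finite value or vanishes.
Limit = 8.

Final answer: 8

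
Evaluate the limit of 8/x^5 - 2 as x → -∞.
Evaluate the dominant behaviour as x → -∞; each term tends to a finite value or vanishes.
Limit = -2.

Final answer: -2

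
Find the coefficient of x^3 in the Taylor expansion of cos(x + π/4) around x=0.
Expand to order 3: cos(x + π/4) = √(2)·x^3/12 - √(2)·x^2/4 - √(2)·x/2 + √(2)/2 + O(x^4).
The coefficient of x^3 is √(2)/12.

Final answer: √(2)/12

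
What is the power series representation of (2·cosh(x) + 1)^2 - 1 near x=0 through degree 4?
3·x^4/2 + 6·x^2 + 8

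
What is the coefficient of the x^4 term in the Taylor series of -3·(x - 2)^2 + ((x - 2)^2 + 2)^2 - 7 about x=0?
Expand to order 4: -3·(x - 2)^2 + ((x - 2)^2 + 2)^2 - 7 = x^4 - 8·x^3 + 25·x^2 - 36·x + 17 + O(x^5).
The coefficient of x^4 is 1.

Final answer: 1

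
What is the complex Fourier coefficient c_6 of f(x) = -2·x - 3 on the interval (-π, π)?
Compute the real Fourier coefficients first: a_6 = 0, b_6 = 2/3.
Then c_6 = (a_6 − i·b_6)/2 = -i/3.

Final answer: -i/3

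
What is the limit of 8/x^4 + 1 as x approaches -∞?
Evaluate the dominant behaviour as x → -∞; each term tends to a finite value or vanishes.
Limit = 1.

Final answer: 1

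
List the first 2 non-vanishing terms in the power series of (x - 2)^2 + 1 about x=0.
5 - 4·x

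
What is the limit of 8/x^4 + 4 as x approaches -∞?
Evaluate the dominant behaviour as x → -∞; each term tends to a finite value or vanishes.
Limit = 4.

Final answer: 4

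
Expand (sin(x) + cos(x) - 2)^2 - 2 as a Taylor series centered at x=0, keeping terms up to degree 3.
-2·x^3/3 + 2·x^2 - 2·x - 1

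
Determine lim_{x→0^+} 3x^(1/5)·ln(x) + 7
The product is a 0·∞ indeterminate form at x → 0⁺.
Rewrite the product as 3·ln(x) / x^(-1/5) and apply L'Hôpital, or use the standard hierarchy x^(-1/5) ≫ |ln x| as x → 0⁺.
The indeterminate product → 0, so the limit = 7.

Final answer: 7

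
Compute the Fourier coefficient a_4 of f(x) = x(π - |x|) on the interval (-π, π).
a_4 = (1/π) ∫_{-π}^{π} f(x)·cos(4x) dx.
Evaluate the integral (use parity and integration by parts as needed): a_4 = 0.

Final answer: 0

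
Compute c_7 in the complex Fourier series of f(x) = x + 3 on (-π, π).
Compute the real Fourier coefficients first: a_7 = 0, b_7 = 2/7.
Then c_7 = (a_7 − i·b_7)/2 = -i/7.

Final answer: -i/7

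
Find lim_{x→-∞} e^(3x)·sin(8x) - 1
Evaluate the dominant behaviour as x → -∞; each term tends to a finite value or vanishes.
Limit = -1.

Final answer: -1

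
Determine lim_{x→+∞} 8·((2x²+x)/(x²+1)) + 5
Evaluate the dominant behaviour as x → +∞; each term tends to a finite value or vanishes.
Limit = 21.

Final answer: 21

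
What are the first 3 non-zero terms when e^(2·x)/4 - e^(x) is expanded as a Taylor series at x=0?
x^3/6 - x/2 - 3/4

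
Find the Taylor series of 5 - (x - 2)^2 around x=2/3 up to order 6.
29/9 + 8·(x - 2/3)/3 - (x - 2/3)^2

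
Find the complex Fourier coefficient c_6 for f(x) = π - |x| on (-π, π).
Compute the real Fourier coefficients first: a_6 = 0, b_6 = 0.
Then c_6 = (a_6 − i·b_6)/2 = 0.

Final answer: 0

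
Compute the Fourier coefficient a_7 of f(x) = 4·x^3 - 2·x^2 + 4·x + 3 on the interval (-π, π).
a_7 = (1/π) ∫_{-π}^{π} f(x)·cos(7x) dx.
Evaluate the integral (use parity and integration by parts as needed): a_7 = 8/49.

Final answer: 8/49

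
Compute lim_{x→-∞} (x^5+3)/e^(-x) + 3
The quotient is an ∞/∞ indeterminate form as x → -∞.
Compare growth rates of the dominant terms (exponentials ≫ polynomials ≫ logarithms), or apply L'Hôpital's rule; the quotient → 0.
Adding the constant: 0 + 3 = 3. Limit = 3.

Final answer: 3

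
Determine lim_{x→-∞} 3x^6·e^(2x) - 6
The product is a 0·∞ indeterminate form at x → -∞.
Rewrite the product as 3x^6 / e^(-2x) (an ∞/∞ form) and apply L'Hôpital, or use the standard hierarchy e^(2|x|) ≫ |x^6| as x → -∞.
The indeterminate product → 0, so the limit = -6.

Final answer: -6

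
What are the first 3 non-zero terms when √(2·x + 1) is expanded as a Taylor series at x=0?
-x^2/2 + x + 1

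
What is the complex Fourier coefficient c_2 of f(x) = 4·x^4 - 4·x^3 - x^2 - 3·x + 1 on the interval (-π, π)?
Compute the real Fourier coefficients first: a_2 = -13 + 8·π^2, b_2 = -3 + 4·π^2.
Then c_2 = (a_2 − i·b_2)/2 = -13/2 + 4·π^2 - 2·i·π^2 + 3·i/2.

Final answer: -13/2 + 4·π^2 - 2·i·π^2 + 3·i/2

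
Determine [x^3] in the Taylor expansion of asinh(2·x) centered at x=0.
Expand to order 3: asinh(2·x) = -4·x^3/3 + 2·x + O(x^4).
The coefficient of x^3 is -4/3.

Final answer: -4/3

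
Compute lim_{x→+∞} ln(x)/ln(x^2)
This is an ∞/∞ indeterminate form as x → +∞.
Write ln(x^2) = 2·ln(x), reducing the quotient to 1/2.
Limit = 1/2.

Final answer: 1/2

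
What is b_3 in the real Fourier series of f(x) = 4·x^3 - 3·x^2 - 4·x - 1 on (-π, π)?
b_3 = (1/π) ∫_{-π}^{π} f(x)·sin(3x) dx.
Evaluate the integral (use parity and integration by parts as needed): b_3 = -40/9 + 8·π^2/3.

Final answer: -40/9 + 8·π^2/3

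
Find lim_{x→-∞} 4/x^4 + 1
Evaluate the dominant behaviour as x → -∞; each term tends to a finite value or vanishes.
Limit = 1.

Final answer: 1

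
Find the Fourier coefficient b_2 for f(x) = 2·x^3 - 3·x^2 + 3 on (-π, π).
b_2 = (1/π) ∫_{-π}^{π} f(x)·sin(2x) dx.
Evaluate the integral (use parity and integration by parts as needed): b_2 = 3 - 2·π^2.

Final answer: 3 - 2·π^2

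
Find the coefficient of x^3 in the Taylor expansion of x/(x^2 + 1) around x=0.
Expand to order 3: x/(x^2 + 1) = -x^3 + x + O(x^4).
The coefficient of x^3 is -1.

Final answer: -1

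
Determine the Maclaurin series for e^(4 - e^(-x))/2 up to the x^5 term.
x^5·e^(3)/120 + x^4·e^(3)/48 - x^3·e^(3)/12 + x·e^(3)/2 + e^(3)/2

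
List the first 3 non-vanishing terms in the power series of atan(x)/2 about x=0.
x^5/10 - x^3/6 + x/2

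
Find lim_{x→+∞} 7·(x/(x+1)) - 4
Evaluate the dominant behaviour as x → +∞; each term tends to a finite value or vanishes.
Limit = 3.

Final answer: 3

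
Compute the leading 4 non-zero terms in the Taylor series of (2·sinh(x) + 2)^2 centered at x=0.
4·x^3/3 + 4·x^2 + 8·x + 4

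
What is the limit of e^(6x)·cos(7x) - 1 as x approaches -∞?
Evaluate the dominant behaviour as x → -∞; each term tends to a finite value or vanishes.
Limit = -1.

Final answer: -1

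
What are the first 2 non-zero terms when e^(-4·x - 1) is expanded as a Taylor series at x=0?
-4·x·e^(-1) + e^(-1)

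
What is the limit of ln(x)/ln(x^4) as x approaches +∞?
This is an ∞/∞ indeterminate form as x → +∞.
Write ln(x^4) = 4·ln(x), reducing the quotient to 1/4.
Limit = 1/4.

Final answer: 1/4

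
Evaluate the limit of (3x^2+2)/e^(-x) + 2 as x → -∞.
The quotient is an ∞/∞ indeterminate form as x → -∞.
Compare growth rates of the dominant terms (exponentials ≫ polynomials ≫ logarithms), or apply L'Hôpital's rule; the quotient → 0.
Adding the constant: 0 + 2 = 2. Limit = 2.

Final answer: 2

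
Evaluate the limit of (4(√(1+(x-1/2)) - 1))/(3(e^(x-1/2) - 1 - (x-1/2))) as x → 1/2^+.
Both numerator and denominator → 0 as x → 1/2^+; this is a 0/0 indeterminate form.
Expand each to leading order near x = 1/2: numerator ~ 2·(x - 1/2), denominator ~ 3·(x - 1/2)^2/2.
The limit of the ratio is ∞.

Final answer: ∞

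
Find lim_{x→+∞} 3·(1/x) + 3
Evaluate the dominant behaviour as x → +∞; each term tends to a finite value or vanishes.
Limit = 3.

Final answer: 3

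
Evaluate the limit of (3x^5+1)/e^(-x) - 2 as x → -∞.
The quotient is an ∞/∞ indeterminate form as x → -∞.
Compare growth rates of the dominant terms (exponentials ≫ polynomials ≫ logarithms), or apply L'Hôpital's rule; the quotient → 0.
Adding the constant: 0 - 2 = -2. Limit = -2.

Final answer: -2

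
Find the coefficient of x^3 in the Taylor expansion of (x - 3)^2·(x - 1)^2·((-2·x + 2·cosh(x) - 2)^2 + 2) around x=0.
Expand to order 3: (x - 3)^2·(x - 1)^2·((-2·x + 2·cosh(x) - 2)^2 + 2) = -148·x^3 + 80·x^2 - 48·x + 18 + O(x^4).
The coefficient of x^3 is -148.

Final answer: -148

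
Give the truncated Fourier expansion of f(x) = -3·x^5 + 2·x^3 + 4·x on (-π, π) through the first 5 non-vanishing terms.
(-736 - 6·π^4 + 124·π^2)·sin(x) + (-17·π^2 + 43/2 + 3·π^4)·sin(2·x) + (-2·π^4 - 32/27 + 52·π^2/9)·sin(3·x) + (-23·π^2/8 - 59/64 + 3·π^4/2)·sin(4·x) + (-6·π^4/5 + 736/625 + 44·π^2/25)·sin(5·x)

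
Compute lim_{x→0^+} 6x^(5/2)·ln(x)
This is a 0·∞ indeterminate form at x → 0⁺.
Rewrite the product as 6·ln(x) / x^(-5/2) and apply L'Hôpital, or use the standard hierarchy x^(-5/2) ≫ |ln x| as x → 0⁺.
The indeterminate product → 0, so the limit = 0.

Final answer: 0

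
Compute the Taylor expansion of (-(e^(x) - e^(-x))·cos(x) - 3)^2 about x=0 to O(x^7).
8·x^6/45 - 2·x^5/5 - 8·x^4/3 - 4·x^3 + 4·x^2 + 12·x + 9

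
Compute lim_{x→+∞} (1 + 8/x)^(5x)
As x → +∞: write (1 + 8/x)^(5x) = ((1 + 8/x)^x)^5 → (e^8)^5 = e^40.
Limit = e^(40).

Final answer: e^(40)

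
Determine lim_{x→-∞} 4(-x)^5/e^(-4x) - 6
The quotient is an ∞/∞ indeterminate form as x → -∞.
Compare growth rates of the dominant terms (exponentials ≫ polynomials ≫ logarithms), or apply L'Hôpital's rule; the quotient → 0.
Adding the constant: 0 - 6 = -6. Limit = -6.

Final answer: -6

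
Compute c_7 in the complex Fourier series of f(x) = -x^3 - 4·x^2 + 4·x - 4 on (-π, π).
Compute the real Fourier coefficients first: a_7 = 16/49, b_7 = 404/343 - 2·π^2/7.
Then c_7 = (a_7 − i·b_7)/2 = 8/49 - 202·i/343 + i·π^2/7.

Final answer: 8/49 - 202·i/343 + i·π^2/7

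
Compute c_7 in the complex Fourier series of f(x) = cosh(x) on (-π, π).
Compute the real Fourier coefficients first: a_7 = -sinh(π)/(25·π), b_7 = 0.
Then c_7 = (a_7 − i·b_7)/2 = -sinh(π)/(50·π).

Final answer: -sinh(π)/(50·π)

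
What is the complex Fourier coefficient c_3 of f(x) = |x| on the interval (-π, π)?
Compute the real Fourier coefficients first: a_3 = -4/(9·π), b_3 = 0.
Then c_3 = (a_3 − i·b_3)/2 = -2/(9·π).

Final answer: -2/(9·π)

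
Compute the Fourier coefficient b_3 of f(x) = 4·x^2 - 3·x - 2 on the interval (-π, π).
b_3 = (1/π) ∫_{-π}^{π} f(x)·sin(3x) dx.
Evaluate the integral (use parity and integration by parts as needed): b_3 = -2.

Final answer: -2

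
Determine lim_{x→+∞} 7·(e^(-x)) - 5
Evaluate the dominant behaviour as x → +∞; each term tends to a finite value or vanishes.
Limit = -5.

Final answer: -5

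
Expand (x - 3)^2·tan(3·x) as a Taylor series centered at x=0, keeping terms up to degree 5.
1503·x^5/5 - 54·x^4 + 84·x^3 - 18·x^2 + 27·x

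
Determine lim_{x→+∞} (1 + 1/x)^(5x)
As x → +∞: write (1 + 1/x)^(5x) = ((1 + 1/x)^x)^5 → (e^1)^5 = e^5.
Limit = e^(5).

Final answer: e^(5)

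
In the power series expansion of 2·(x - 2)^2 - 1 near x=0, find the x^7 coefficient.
Expand to order 7: 2·(x - 2)^2 - 1 = 2·x^2 - 8·x + 7 + O(x^8).
The coefficient of x^7 is 0.

Final answer: 0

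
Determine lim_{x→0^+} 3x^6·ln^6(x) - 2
The product is a 0·∞ indeterminate form at x → 0⁺.
Rewrite the product as 3·ln^6(x) / x^(-6) and apply L'Hôpital, or use the standard hierarchy x^(-6) ≫ |ln x|^6 as x → 0⁺.
The indeterminate product → 0, so the limit = -2.

Final answer: -2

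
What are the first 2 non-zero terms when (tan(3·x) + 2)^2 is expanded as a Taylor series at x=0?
12·x + 4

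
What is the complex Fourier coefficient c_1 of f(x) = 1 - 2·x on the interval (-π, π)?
Compute the real Fourier coefficients first: a_1 = 0, b_1 = -4.
Then c_1 = (a_1 − i·b_1)/2 = 2·i.

Final answer: 2·i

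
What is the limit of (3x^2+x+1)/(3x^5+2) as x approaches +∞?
This is an ∞/∞ indeterminate form as x → +∞.
Divide numerator and denominator by x^5 and let the lower-order terms vanish; the numerator's degree 2 is below the denominator's degree 5, so the quotient → 0.
Limit = 0.

Final answer: 0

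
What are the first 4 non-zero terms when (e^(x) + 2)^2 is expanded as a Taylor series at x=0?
2·x^3 + 4·x^2 + 6·x + 9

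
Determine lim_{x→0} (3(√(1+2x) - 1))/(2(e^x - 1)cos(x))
Both numerator and denominator → 0 as x → 0; this is a 0/0 indeterminate form.
Expand each to leading order near x = 0: numerator ~ 3·x, denominator ~ 2·x.
The limit of the ratio is 3/2.

Final answer: 3/2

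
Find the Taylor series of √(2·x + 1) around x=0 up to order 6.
-21·x^6/16 + 7·x^5/8 - 5·x^4/8 + x^3/2 - x^2/2 + x + 1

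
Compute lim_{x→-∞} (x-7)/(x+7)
Evaluate the dominant behaviour as x → -∞; each term tends to a finite value or vanishes.
Limit = 1.

Final answer: 1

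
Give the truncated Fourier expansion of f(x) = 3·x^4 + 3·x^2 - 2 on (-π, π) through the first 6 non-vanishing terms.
(132 - 24·π^2)·cos(x) + (-6 + 6·π^2)·cos(2·x) + (4/9 - 8·π^2/3)·cos(3·x) + (3/16 + 3·π^2/2)·cos(4·x) + (-24·π^2/25 - 156/625)·cos(5·x) - 2 + π^2 + 3·π^4/5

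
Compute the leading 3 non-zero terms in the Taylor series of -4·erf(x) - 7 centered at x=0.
8·x^3/(3·√(π)) - 8·x/√(π) - 7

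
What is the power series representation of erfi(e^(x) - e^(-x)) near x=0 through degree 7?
1681·x^7/(140·√(π)) + 91·x^5/(10·√(π)) + 6·x^3/√(π) + 4·x/√(π)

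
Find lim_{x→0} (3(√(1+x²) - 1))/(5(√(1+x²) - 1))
Both numerator and denominator → 0 as x → 0; this is a 0/0 indeterminate form.
Expand each to leading order near x = 0: numerator ~ 3·x^2/2, denominator ~ 5·x^2/2.
The limit of the ratio is 3/5.

Final answer: 3/5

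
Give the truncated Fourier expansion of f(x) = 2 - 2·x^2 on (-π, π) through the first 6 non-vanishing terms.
8·cos(x) - 2·cos(2·x) + 8·cos(3·x)/9 - cos(4·x)/2 + 8·cos(5·x)/25 - 2·π^2/3 + 2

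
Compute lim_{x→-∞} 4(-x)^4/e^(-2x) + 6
The quotient is an ∞/∞ indeterminate form as x → -∞.
Compare growth rates of the dominant terms (exponentials ≫ polynomials ≫ logarithms), or apply L'Hôpital's rule; the quotient → 0.
Adding the constant: 0 + 6 = 6. Limit = 6.

Final answer: 6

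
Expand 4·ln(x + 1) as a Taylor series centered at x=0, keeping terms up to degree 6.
-2·x^6/3 + 4·x^5/5 - x^4 + 4·x^3/3 - 2·x^2 + 4·x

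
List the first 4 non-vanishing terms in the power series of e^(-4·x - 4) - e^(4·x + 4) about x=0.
x^3·(-32·e^(4)/3 - 32·e^(-4)/3) + x^2·(-8·e^(4) + 8·e^(-4)) + x·(-4·e^(4) - 4·e^(-4)) - e^(4) + e^(-4)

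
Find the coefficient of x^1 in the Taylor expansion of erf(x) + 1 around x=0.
Expand to order 1: erf(x) + 1 = 2·x/√(π) + 1 + O(x^2).
The coefficient of x^1 is 2/√(π).

Final answer: 2/√(π)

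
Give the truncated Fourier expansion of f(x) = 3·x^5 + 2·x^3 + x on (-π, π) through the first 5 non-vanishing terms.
(-116·π^2 + 6·π^4 + 698)·sin(x) + (-3·π^4 - 41/2 + 13·π^2)·sin(2·x) + (-28·π^2/9 + 74/27 + 2·π^4)·sin(3·x) + (-3·π^4/2 - 53/64 + 7·π^2/8)·sin(4·x) + (-4·π^2/25 + 274/625 + 6·π^4/5)·sin(5·x)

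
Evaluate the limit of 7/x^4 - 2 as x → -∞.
Evaluate the dominant behaviour as x → -∞; each term tends to a finite value or vanishes.
Limit = -2.

Final answer: -2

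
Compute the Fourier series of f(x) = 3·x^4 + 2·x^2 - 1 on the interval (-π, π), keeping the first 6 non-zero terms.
(136 - 24·π^2)·cos(x) + (-7 + 6·π^2)·cos(2·x) + (8/9 - 8·π^2/3)·cos(3·x) + (-1/16 + 3·π^2/2)·cos(4·x) + (-24·π^2/25 - 56/625)·cos(5·x) - 1 + 2·π^2/3 + 3·π^4/5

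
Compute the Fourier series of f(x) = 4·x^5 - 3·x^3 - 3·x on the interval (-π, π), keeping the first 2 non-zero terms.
(-166·π^2 + 8·π^4 + 990)·sin(x) + (-4·π^4 - 63/2 + 23·π^2)·sin(2·x)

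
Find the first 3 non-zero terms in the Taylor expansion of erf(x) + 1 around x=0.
-2·x^3/(3·√(π)) + 2·x/√(π) + 1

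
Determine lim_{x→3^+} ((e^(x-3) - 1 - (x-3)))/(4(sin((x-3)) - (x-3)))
Both numerator and denominator → 0 as x → 3^+; this is a 0/0 indeterminate form.
Expand each to leading order near x = 3: numerator ~ (x - 3)^2/2, denominator ~ -2·(x - 3)^3/3.
The limit of the ratio is -∞.

Final answer: -∞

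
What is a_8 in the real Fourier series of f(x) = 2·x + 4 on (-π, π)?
a_8 = (1/π) ∫_{-π}^{π} f(x)·cos(8x) dx.
Evaluate the integral (use parity and integration by parts as needed): a_8 = 0.

Final answer: 0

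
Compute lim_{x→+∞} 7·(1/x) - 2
Evaluate the dominant behaviour as x → +∞; each term tends to a finite value or vanishes.
Limit = -2.

Final answer: -2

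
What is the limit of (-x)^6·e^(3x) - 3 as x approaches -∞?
The product is a 0·∞ indeterminate form at x → -∞.
Rewrite the product as (-x)^6 / e^(-3x) (an ∞/∞ form) and apply L'Hôpital, or use the standard hierarchy e^(3|x|) ≫ |(-x)^6| as x → -∞.
The indeterminate product → 0, so the limit = -3.

Final answer: -3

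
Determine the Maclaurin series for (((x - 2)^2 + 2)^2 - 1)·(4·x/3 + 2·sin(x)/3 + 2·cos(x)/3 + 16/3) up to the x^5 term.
5·x^5/12 - 469·x^4/36 + 181·x^3/9 + 181·x^2/3 - 218·x + 210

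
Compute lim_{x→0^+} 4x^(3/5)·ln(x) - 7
The product is a 0·∞ indeterminate form at x → 0⁺.
Rewrite the product as 4·ln(x) / x^(-3/5) and apply L'Hôpital, or use the standard hierarchy x^(-3/5) ≫ |ln x| as x → 0⁺.
The indeterminate product → 0, so the limit = -7.

Final answer: -7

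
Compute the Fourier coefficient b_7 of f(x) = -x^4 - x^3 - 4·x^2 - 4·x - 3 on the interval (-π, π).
b_7 = (1/π) ∫_{-π}^{π} f(x)·sin(7x) dx.
Evaluate the integral (use parity and integration by parts as needed): b_7 = -2·π^2/7 - 380/343.

Final answer: -2·π^2/7 - 380/343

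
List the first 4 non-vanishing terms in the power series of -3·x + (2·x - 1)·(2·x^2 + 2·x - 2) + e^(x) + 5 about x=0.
25·x^3/6 + 5·x^2/2 - 8·x + 8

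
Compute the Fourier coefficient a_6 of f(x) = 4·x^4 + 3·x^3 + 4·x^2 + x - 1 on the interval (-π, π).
a_6 = (1/π) ∫_{-π}^{π} f(x)·cos(6x) dx.
Evaluate the integral (use parity and integration by parts as needed): a_6 = 8/27 + 8·π^2/9.

Final answer: 8/27 + 8·π^2/9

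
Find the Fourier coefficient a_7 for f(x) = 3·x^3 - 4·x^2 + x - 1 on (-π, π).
a_7 = (1/π) ∫_{-π}^{π} f(x)·cos(7x) dx.
Evaluate the integral (use parity and integration by parts as needed): a_7 = 16/49.

Final answer: 16/49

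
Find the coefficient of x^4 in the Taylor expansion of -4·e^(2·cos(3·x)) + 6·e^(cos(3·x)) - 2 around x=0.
Expand to order 4: -4·e^(2·cos(3·x)) + 6·e^(cos(3·x)) - 2 = x^4·(-189·e^(2) + 81·e) + x^2·(-27·e + 36·e^(2)) - 4·e^(2) - 2 + 6·e + O(x^5).
The coefficient of x^4 is -189·e^(2) + 81·e.

Final answer: -189·e^(2) + 81·e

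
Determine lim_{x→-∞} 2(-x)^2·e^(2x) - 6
The product is a 0·∞ indeterminate form at x → -∞.
Rewrite the product as 2(-x)^2 / e^(-2x) (an ∞/∞ form) and apply L'Hôpital, or use the standard hierarchy e^(2|x|) ≫ |(-x)^2| as x → -∞.
The indeterminate product → 0, so the limit = -6.

Final answer: -6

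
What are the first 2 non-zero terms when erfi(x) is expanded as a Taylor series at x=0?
2·x^3/(3·√(π)) + 2·x/√(π)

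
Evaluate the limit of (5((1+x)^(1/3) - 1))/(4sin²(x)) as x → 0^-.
Both numerator and denominator → 0 as x → 0^-; this is a 0/0 indeterminate form.
Expand each to leading order near x = 0: numerator ~ 5·x/3, denominator ~ 4·x^2.
The limit of the ratio is -∞.

Final answer: -∞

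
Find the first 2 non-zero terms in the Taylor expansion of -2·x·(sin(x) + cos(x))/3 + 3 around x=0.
3 - 2·x/3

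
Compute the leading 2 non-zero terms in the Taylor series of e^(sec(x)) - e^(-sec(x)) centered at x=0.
x^2·(e^(-1)/2 + e/2) - e^(-1) + e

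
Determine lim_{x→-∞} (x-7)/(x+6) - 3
Evaluate the dominant behaviour as x → -∞; each term tends to a finite value or vanishes.
Limit = -2.

Final answer: -2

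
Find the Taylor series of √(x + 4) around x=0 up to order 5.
7·x^5/131072 - 5·x^4/16384 + x^3/512 - x^2/64 + x/4 + 2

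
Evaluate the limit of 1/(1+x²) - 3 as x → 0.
Direct substitution at x = 0 gives -2.

Final answer: -2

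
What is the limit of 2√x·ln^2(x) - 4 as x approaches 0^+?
The product is a 0·∞ indeterminate form at x → 0⁺.
Rewrite the product as 2·ln^2(x) / x^(-1/2) and apply L'Hôpital, or use the standard hierarchy x^(-1/2) ≫ |ln x|^2 as x → 0⁺.
The indeterminate product → 0, so the limit = -4.

Final answer: -4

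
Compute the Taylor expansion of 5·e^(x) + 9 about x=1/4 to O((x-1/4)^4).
5·e^(1/4) + 9 + 5·e^(1/4)·(x - 1/4) + 5·e^(1/4)·(x - 1/4)^2/2 + 5·e^(1/4)·(x - 1/4)^3/6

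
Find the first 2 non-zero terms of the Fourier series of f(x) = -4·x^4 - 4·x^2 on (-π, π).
(-176 + 32·π^2)·cos(x) - 4·π^4/5 - 4·π^2/3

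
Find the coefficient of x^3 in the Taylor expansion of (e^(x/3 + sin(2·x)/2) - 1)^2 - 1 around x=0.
Expand to order 3: (e^(x/3 + sin(2·x)/2) - 1)^2 - 1 = 64·x^3/27 + 16·x^2/9 - 1 + O(x^4).
The coefficient of x^3 is 64/27.

Final answer: 64/27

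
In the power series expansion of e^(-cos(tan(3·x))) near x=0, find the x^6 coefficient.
Expand to order 6: e^(-cos(tan(3·x))) = 17577·x^6·e^(-1)/80 + 135·x^4·e^(-1)/4 + 9·x^2·e^(-1)/2 + e^(-1) + O(x^7).
The coefficient of x^6 is 17577·e^(-1)/80.

Final answer: 17577·e^(-1)/80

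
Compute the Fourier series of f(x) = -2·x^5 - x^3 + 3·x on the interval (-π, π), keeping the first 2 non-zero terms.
(-462 - 4·π^4 + 78·π^2)·sin(x) + (-9·π^2 + 21/2 + 2·π^4)·sin(2·x)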